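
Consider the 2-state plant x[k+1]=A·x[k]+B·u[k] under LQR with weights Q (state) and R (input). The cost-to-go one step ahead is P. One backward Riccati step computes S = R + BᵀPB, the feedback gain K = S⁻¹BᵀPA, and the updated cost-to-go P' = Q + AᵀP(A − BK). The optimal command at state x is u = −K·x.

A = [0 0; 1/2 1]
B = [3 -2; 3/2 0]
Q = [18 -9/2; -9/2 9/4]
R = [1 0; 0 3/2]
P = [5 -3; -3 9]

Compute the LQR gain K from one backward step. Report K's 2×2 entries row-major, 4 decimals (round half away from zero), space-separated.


0.2765 0.5529 0.4096 0.8191

BᵀP = [10.5000 4.5000; -10.0000 6.0000]
S = R + BᵀPB = [1 0; 0 3/2] + [38.2500 -21.0000; -21.0000 20.0000] = [39.2500 -21.0000; -21.0000 21.5000]
BᵀPA = [2.2500 4.5000; 3.0000 6.0000]
K = S⁻¹·BᵀPA = [0.2765 0.5529; 0.4096 0.8191]
A−BK = [-0.0102 -0.0205; 0.0853 0.1706]
AᵀP(A−BK) = [0.3993 0.7986; 0.7986 1.5973]
P' = Q + AᵀP(A−BK) = [18.3993 -3.7014; -3.7014 3.8473]
tr(P') = 22.2466


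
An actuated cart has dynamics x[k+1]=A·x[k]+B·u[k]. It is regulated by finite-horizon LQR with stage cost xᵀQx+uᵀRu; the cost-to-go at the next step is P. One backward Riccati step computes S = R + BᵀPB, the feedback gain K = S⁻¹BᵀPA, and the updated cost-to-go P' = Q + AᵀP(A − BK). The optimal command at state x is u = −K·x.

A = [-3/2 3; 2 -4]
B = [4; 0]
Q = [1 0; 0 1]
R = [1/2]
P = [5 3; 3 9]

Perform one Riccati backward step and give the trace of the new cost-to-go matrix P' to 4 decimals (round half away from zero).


146.0140

BᵀP = [20.0000 12.0000]
S = R + BᵀPB = [1/2] + [80.0000] = [80.5000]
BᵀPA = [-6.0000 12.0000]
K = S⁻¹·BᵀPA = [-0.0745 0.1491]
A−BK = [-1.2019 2.4037; 2.0000 -4.0000]
AᵀP(A−BK) = [28.8028 -57.6056; -57.6056 115.2112]
P' = Q + AᵀP(A−BK) = [29.8028 -57.6056; -57.6056 116.2112]
tr(P') = 146.0140


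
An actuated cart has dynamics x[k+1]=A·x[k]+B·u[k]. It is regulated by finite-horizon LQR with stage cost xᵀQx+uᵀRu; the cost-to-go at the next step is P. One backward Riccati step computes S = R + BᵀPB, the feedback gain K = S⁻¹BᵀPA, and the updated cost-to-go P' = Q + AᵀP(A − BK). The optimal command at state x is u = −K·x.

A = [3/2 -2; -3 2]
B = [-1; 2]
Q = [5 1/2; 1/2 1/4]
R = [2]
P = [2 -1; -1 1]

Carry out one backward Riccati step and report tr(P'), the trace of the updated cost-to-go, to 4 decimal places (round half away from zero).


12.6667

BᵀP = [-4.0000 3.0000]
S = R + BᵀPB = [2] + [10.0000] = [12.0000]
BᵀPA = [-15.0000 14.0000]
K = S⁻¹·BᵀPA = [-1.2500 1.1667]
A−BK = [0.2500 -0.8333; -0.5000 -0.3333]
AᵀP(A−BK) = [3.7500 -3.5000; -3.5000 3.6667]
P' = Q + AᵀP(A−BK) = [8.7500 -3.0000; -3.0000 3.9167]
tr(P') = 12.6667


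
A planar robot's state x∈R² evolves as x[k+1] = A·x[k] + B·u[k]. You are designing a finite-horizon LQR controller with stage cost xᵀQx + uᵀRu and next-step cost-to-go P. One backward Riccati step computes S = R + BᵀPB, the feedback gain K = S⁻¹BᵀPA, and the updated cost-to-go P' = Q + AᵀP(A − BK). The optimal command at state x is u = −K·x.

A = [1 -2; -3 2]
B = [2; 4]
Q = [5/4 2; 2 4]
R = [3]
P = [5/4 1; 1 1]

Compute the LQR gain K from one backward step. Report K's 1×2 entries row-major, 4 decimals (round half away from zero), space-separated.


BᵀP = [6.5000 6.0000]
S = R + BᵀPB = [3] + [37.0000] = [40.0000]
BᵀPA = [-11.5000 -1.0000]
K = S⁻¹·BᵀPA = [-0.2875 -0.0250]
A−BK = [1.5750 -1.9500; -1.8500 2.1000]
AᵀP(A−BK) = [0.9438 -0.7875; -0.7875 0.9750]
P' = Q + AᵀP(A−BK) = [2.1938 1.2125; 1.2125 4.9750]
tr(P') = 7.1688

-0.2875 -0.0250


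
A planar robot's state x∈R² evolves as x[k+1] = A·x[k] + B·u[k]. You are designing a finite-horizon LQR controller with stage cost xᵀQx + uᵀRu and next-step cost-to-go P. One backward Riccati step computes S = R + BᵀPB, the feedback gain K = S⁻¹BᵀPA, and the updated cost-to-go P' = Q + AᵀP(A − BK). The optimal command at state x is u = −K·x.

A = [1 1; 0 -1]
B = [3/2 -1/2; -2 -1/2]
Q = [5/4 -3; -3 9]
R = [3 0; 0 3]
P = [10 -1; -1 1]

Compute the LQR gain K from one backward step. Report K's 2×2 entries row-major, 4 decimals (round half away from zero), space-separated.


0.4181 0.5486 -0.3196 -0.1518

BᵀP = [17.0000 -3.5000; -4.5000 0.0000]
S = R + BᵀPB = [3 0; 0 3] + [32.5000 -6.7500; -6.7500 2.2500] = [35.5000 -6.7500; -6.7500 5.2500]
BᵀPA = [17.0000 20.5000; -4.5000 -4.5000]
K = S⁻¹·BᵀPA = [0.4181 0.5486; -0.3196 -0.1518]
A−BK = [0.2130 0.1012; 0.6764 0.0213]
AᵀP(A−BK) = [1.4541 0.9907; 0.9907 1.0706]
P' = Q + AᵀP(A−BK) = [2.7041 -2.0093; -2.0093 10.0706]
tr(P') = 12.7746


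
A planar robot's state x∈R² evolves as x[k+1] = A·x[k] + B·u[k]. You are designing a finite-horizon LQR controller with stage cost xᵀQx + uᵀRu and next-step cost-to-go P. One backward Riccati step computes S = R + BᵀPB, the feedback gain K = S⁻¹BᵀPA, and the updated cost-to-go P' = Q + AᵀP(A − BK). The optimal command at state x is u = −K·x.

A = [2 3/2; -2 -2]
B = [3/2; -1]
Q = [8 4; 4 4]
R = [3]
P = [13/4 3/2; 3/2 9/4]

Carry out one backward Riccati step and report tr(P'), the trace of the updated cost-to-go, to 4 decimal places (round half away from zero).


BᵀP = [3.3750 0.0000]
S = R + BᵀPB = [3] + [5.0625] = [8.0625]
BᵀPA = [6.7500 5.0625]
K = S⁻¹·BᵀPA = [0.8372 0.6279]
A−BK = [0.7442 0.5581; -1.1628 -1.3721]
AᵀP(A−BK) = [4.3488 4.0116; 4.0116 4.1337]
P' = Q + AᵀP(A−BK) = [12.3488 8.0116; 8.0116 8.1337]
tr(P') = 20.4826

20.4826


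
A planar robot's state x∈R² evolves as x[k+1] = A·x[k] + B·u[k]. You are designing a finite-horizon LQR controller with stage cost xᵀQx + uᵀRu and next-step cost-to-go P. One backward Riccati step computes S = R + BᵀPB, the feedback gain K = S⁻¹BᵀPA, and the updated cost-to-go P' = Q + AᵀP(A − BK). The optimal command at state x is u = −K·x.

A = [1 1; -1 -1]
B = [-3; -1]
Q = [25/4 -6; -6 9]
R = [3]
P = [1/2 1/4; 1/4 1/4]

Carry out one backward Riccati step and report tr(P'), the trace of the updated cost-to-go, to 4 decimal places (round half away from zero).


15.6284

BᵀP = [-1.7500 -1.0000]
S = R + BᵀPB = [3] + [6.2500] = [9.2500]
BᵀPA = [-0.7500 -0.7500]
K = S⁻¹·BᵀPA = [-0.0811 -0.0811]
A−BK = [0.7568 0.7568; -1.0811 -1.0811]
AᵀP(A−BK) = [0.1892 0.1892; 0.1892 0.1892]
P' = Q + AᵀP(A−BK) = [6.4392 -5.8108; -5.8108 9.1892]
tr(P') = 15.6284


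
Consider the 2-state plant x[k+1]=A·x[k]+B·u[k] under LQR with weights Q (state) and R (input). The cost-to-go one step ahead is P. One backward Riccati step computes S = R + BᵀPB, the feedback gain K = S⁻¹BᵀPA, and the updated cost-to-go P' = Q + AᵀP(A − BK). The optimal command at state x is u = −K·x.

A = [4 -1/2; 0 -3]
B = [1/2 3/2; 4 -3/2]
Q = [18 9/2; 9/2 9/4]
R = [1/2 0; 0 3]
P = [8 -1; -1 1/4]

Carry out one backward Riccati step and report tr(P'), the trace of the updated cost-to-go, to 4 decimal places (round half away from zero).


35.6448

BᵀP = [0.0000 0.5000; 13.5000 -1.8750]
S = R + BᵀPB = [1/2 0; 0 3] + [2.0000 -0.7500; -0.7500 23.0625] = [2.5000 -0.7500; -0.7500 26.0625]
BᵀPA = [0.0000 -1.5000; 54.0000 -1.1250]
K = S⁻¹·BᵀPA = [0.6270 -0.6183; 2.0900 -0.0610]
A−BK = [0.5515 -0.0994; 0.6270 -0.6183]
AᵀP(A−BK) = [15.1408 -0.7083; -0.7083 0.2540]
P' = Q + AᵀP(A−BK) = [33.1408 3.7917; 3.7917 2.5040]
tr(P') = 35.6448


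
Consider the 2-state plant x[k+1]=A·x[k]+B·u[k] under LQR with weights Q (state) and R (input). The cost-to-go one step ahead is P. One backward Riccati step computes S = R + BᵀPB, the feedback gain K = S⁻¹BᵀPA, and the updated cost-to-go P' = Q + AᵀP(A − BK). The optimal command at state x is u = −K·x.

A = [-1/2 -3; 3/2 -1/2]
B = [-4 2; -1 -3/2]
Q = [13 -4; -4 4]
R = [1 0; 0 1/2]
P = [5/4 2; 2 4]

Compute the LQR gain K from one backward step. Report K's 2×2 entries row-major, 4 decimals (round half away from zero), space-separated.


BᵀP = [-7.0000 -12.0000; -0.5000 -2.0000]
S = R + BᵀPB = [1 0; 0 1/2] + [40.0000 4.0000; 4.0000 2.0000] = [41.0000 4.0000; 4.0000 2.5000]
BᵀPA = [-14.5000 27.0000; -2.7500 2.5000]
K = S⁻¹·BᵀPA = [-0.2919 0.6647; -0.6329 -0.0636]
A−BK = [-0.4017 -0.2139; 0.2587 0.0694]
AᵀP(A−BK) = [0.3392 -0.1611; -0.1611 0.4610]
P' = Q + AᵀP(A−BK) = [13.3392 -4.1611; -4.1611 4.4610]
tr(P') = 17.8002

-0.2919 0.6647 -0.6329 -0.0636


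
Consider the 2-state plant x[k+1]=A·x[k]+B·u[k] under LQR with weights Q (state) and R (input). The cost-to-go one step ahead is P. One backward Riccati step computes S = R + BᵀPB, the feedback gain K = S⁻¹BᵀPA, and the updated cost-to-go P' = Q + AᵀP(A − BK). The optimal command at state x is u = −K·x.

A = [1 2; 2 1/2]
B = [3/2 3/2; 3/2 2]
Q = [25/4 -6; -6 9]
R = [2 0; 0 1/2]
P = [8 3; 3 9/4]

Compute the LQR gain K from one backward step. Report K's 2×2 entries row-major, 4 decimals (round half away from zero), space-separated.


BᵀP = [16.5000 7.8750; 18.0000 9.0000]
S = R + BᵀPB = [2 0; 0 1/2] + [36.5625 40.5000; 40.5000 45.0000] = [38.5625 40.5000; 40.5000 45.5000]
BᵀPA = [32.2500 36.9375; 36.0000 40.5000]
K = S⁻¹·BᵀPA = [0.0820 0.3534; 0.7182 0.5756]
A−BK = [-0.2003 0.6066; 0.4406 -1.1812]
AᵀP(A−BK) = [0.4996 -0.3668; -0.3668 2.1992]
P' = Q + AᵀP(A−BK) = [6.7496 -6.3668; -6.3668 11.1992]
tr(P') = 17.9488

0.0820 0.3534 0.7182 0.5756


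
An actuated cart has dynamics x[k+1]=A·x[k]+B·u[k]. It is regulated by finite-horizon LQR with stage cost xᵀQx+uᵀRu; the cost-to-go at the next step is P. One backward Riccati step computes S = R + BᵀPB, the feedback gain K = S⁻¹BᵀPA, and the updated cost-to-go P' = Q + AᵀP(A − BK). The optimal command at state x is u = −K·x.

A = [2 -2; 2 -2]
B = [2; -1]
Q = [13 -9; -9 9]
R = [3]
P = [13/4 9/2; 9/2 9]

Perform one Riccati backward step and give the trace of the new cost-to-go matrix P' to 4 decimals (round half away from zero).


187.4286

BᵀP = [2.0000 0.0000]
S = R + BᵀPB = [3] + [4.0000] = [7.0000]
BᵀPA = [4.0000 -4.0000]
K = S⁻¹·BᵀPA = [0.5714 -0.5714]
A−BK = [0.8571 -0.8571; 2.5714 -2.5714]
AᵀP(A−BK) = [82.7143 -82.7143; -82.7143 82.7143]
P' = Q + AᵀP(A−BK) = [95.7143 -91.7143; -91.7143 91.7143]
tr(P') = 187.4286


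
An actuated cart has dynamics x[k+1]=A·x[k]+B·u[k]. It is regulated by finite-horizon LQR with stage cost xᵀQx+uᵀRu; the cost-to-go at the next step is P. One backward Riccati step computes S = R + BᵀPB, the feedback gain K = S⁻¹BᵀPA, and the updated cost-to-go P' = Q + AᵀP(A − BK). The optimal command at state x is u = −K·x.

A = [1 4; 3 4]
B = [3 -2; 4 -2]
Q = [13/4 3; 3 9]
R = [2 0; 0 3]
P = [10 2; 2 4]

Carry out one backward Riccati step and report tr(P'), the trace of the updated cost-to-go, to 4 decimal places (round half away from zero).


20.7567

BᵀP = [38.0000 22.0000; -24.0000 -12.0000]
S = R + BᵀPB = [2 0; 0 3] + [202.0000 -120.0000; -120.0000 72.0000] = [204.0000 -120.0000; -120.0000 75.0000]
BᵀPA = [104.0000 240.0000; -60.0000 -144.0000]
K = S⁻¹·BᵀPA = [0.6667 0.8000; 0.2667 -0.6400]
A−BK = [-0.4667 0.3200; 0.8667 -0.4800]
AᵀP(A−BK) = [4.6667 -1.6000; -1.6000 3.8400]
P' = Q + AᵀP(A−BK) = [7.9167 1.4000; 1.4000 12.8400]
tr(P') = 20.7567


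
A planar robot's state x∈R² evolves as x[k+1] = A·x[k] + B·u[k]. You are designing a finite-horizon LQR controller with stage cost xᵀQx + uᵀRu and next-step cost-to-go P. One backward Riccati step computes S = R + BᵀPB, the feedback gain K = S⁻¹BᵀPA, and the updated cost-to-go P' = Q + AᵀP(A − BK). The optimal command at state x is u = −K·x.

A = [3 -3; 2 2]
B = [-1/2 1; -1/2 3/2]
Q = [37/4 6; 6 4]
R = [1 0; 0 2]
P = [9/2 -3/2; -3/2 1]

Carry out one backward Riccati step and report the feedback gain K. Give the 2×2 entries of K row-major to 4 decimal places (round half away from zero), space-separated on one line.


-1.6676 2.4211 1.1468 -0.9474

BᵀP = [-1.5000 0.2500; 2.2500 0.0000]
S = R + BᵀPB = [1 0; 0 2] + [0.6250 -1.1250; -1.1250 2.2500] = [1.6250 -1.1250; -1.1250 4.2500]
BᵀPA = [-4.0000 5.0000; 6.7500 -6.7500]
K = S⁻¹·BᵀPA = [-1.6676 2.4211; 1.1468 -0.9474]
A−BK = [1.0194 -0.8421; -0.5540 4.6316]
AᵀP(A−BK) = [12.0886 -20.4211; -20.4211 44.0000]
P' = Q + AᵀP(A−BK) = [21.3386 -14.4211; -14.4211 48.0000]
tr(P') = 69.3386


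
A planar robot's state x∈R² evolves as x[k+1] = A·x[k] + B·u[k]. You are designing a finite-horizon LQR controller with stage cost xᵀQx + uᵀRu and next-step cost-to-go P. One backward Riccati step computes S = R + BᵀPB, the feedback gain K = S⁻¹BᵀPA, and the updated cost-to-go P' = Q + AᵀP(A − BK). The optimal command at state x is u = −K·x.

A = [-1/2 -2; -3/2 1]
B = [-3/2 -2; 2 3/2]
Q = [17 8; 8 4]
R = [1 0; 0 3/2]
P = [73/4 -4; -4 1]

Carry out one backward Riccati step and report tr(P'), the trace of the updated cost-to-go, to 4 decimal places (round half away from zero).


22.0739

BᵀP = [-35.3750 8.0000; -42.5000 9.5000]
S = R + BᵀPB = [1 0; 0 3/2] + [69.0625 82.7500; 82.7500 99.2500] = [70.0625 82.7500; 82.7500 100.7500]
BᵀPA = [5.6875 78.7500; 7.0000 94.5000]
K = S⁻¹·BᵀPA = [-0.0295 0.5406; 0.0937 0.4940]
A−BK = [-0.3568 -0.2012; -1.5816 -0.8221]
AᵀP(A−BK) = [0.3243 0.2177; 0.2177 0.7496]
P' = Q + AᵀP(A−BK) = [17.3243 8.2177; 8.2177 4.7496]
tr(P') = 22.0739


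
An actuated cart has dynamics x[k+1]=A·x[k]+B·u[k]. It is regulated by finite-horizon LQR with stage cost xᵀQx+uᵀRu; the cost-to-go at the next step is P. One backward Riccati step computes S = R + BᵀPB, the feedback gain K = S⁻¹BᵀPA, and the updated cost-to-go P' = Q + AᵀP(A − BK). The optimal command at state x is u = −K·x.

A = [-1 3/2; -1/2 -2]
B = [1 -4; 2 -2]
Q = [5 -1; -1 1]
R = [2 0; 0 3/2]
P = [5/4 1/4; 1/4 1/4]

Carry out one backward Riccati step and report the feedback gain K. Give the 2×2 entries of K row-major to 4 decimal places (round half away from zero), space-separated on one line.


BᵀP = [1.7500 0.7500; -5.5000 -1.5000]
S = R + BᵀPB = [2 0; 0 3/2] + [3.2500 -8.5000; -8.5000 25.0000] = [5.2500 -8.5000; -8.5000 26.5000]
BᵀPA = [-2.1250 1.1250; 6.2500 -5.2500]
K = S⁻¹·BᵀPA = [-0.0477 -0.2215; 0.2206 -0.2692]
A−BK = [-0.0701 0.6449; 0.0364 -2.0953]
AᵀP(A−BK) = [0.0827 -0.1009; -0.1009 1.1486]
P' = Q + AᵀP(A−BK) = [5.0827 -1.1009; -1.1009 2.1486]
tr(P') = 7.2313

-0.0477 -0.2215 0.2206 -0.2692


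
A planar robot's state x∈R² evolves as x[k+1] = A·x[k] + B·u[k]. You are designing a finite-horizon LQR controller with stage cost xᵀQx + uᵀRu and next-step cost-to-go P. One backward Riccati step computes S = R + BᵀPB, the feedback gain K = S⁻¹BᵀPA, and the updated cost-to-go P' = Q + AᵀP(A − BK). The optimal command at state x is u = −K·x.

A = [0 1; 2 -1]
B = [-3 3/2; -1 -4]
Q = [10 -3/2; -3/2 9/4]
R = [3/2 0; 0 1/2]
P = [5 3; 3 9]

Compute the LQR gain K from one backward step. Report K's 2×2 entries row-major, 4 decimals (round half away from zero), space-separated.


-0.2178 -0.1793 -0.4442 0.2928

BᵀP = [-18.0000 -18.0000; -4.5000 -31.5000]
S = R + BᵀPB = [3/2 0; 0 1/2] + [72.0000 45.0000; 45.0000 119.2500] = [73.5000 45.0000; 45.0000 119.7500]
BᵀPA = [-36.0000 0.0000; -63.0000 27.0000]
K = S⁻¹·BᵀPA = [-0.2178 -0.1793; -0.4442 0.2928]
A−BK = [0.0129 0.0229; 0.0052 -0.0079]
AᵀP(A−BK) = [0.1713 -0.0053; -0.0053 0.0932]
P' = Q + AᵀP(A−BK) = [10.1713 -1.5053; -1.5053 2.3432]
tr(P') = 12.5145


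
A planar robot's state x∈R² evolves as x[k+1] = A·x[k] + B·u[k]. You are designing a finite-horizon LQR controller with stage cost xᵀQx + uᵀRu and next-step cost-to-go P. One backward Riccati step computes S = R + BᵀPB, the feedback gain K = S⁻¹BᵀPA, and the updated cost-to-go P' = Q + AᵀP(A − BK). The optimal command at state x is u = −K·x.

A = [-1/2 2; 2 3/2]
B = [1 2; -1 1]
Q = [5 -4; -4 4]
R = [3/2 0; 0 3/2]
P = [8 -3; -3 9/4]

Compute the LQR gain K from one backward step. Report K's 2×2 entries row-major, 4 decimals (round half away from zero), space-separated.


BᵀP = [11.0000 -5.2500; 13.0000 -3.7500]
S = R + BᵀPB = [3/2 0; 0 3/2] + [16.2500 16.7500; 16.7500 22.2500] = [17.7500 16.7500; 16.7500 23.7500]
BᵀPA = [-16.0000 14.1250; -14.0000 20.3750]
K = S⁻¹·BᵀPA = [-1.0319 -0.0412; 0.1383 0.8870]
A−BK = [0.2553 0.2673; 0.8298 0.5718]
AᵀP(A−BK) = [2.4255 0.7580; 0.7580 1.5728]
P' = Q + AᵀP(A−BK) = [7.4255 -3.2420; -3.2420 5.5728]
tr(P') = 12.9983

-1.0319 -0.0412 0.1383 0.8870


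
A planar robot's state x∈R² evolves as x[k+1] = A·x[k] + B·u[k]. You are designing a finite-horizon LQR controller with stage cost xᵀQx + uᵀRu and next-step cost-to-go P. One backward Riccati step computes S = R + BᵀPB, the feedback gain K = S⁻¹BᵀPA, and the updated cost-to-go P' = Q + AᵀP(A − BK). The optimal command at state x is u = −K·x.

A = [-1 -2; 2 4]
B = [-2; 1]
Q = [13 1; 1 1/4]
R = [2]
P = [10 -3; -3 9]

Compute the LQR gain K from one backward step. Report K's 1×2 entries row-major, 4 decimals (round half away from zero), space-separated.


BᵀP = [-23.0000 15.0000]
S = R + BᵀPB = [2] + [61.0000] = [63.0000]
BᵀPA = [53.0000 106.0000]
K = S⁻¹·BᵀPA = [0.8413 1.6825]
A−BK = [0.6825 1.3651; 1.1587 2.3175]
AᵀP(A−BK) = [13.4127 26.8254; 26.8254 53.6508]
P' = Q + AᵀP(A−BK) = [26.4127 27.8254; 27.8254 53.9008]
tr(P') = 80.3135

0.8413 1.6825


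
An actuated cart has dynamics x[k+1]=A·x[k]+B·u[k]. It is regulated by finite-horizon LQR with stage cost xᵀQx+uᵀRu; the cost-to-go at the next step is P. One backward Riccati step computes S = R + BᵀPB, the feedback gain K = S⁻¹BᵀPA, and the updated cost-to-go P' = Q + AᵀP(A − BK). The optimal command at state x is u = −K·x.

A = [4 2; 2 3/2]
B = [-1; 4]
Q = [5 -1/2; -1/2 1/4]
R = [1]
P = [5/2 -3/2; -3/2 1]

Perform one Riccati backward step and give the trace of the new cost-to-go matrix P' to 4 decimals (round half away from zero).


BᵀP = [-8.5000 5.5000]
S = R + BᵀPB = [1] + [30.5000] = [31.5000]
BᵀPA = [-23.0000 -8.7500]
K = S⁻¹·BᵀPA = [-0.7302 -0.2778]
A−BK = [3.2698 1.7222; 4.9206 2.6111]
AᵀP(A−BK) = [3.2063 1.6111; 1.6111 0.8194]
P' = Q + AᵀP(A−BK) = [8.2063 1.1111; 1.1111 1.0694]
tr(P') = 9.2758

9.2758


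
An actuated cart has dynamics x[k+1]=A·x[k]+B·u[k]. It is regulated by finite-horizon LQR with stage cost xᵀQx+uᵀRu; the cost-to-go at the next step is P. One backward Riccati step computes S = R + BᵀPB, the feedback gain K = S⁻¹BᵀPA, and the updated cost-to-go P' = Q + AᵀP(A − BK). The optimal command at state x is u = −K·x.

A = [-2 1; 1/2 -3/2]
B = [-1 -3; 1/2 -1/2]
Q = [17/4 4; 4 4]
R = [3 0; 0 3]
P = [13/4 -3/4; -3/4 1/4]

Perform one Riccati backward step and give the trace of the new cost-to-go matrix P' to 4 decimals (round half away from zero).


10.2814

BᵀP = [-3.6250 0.8750; -9.3750 2.1250]
S = R + BᵀPB = [3 0; 0 3] + [4.0625 10.4375; 10.4375 27.0625] = [7.0625 10.4375; 10.4375 30.0625]
BᵀPA = [7.6875 -4.9375; 19.8125 -12.5625]
K = S⁻¹·BᵀPA = [0.2352 -0.1675; 0.5774 -0.3597]
A−BK = [-0.0326 -0.2467; 0.6711 -1.5961]
AᵀP(A−BK) = [1.3150 -0.8978; -0.8978 0.7164]
P' = Q + AᵀP(A−BK) = [5.5650 3.1022; 3.1022 4.7164]
tr(P') = 10.2814


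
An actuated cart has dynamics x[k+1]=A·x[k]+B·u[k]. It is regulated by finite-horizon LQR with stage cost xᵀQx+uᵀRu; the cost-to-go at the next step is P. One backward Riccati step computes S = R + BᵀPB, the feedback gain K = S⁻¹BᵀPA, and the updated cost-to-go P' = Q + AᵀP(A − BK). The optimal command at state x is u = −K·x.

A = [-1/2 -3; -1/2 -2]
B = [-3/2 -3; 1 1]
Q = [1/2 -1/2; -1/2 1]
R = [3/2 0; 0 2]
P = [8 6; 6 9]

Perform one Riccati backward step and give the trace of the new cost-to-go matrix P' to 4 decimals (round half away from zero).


BᵀP = [-6.0000 0.0000; -18.0000 -9.0000]
S = R + BᵀPB = [3/2 0; 0 2] + [9.0000 18.0000; 18.0000 45.0000] = [10.5000 18.0000; 18.0000 47.0000]
BᵀPA = [3.0000 18.0000; 13.5000 72.0000]
K = S⁻¹·BᵀPA = [-0.6018 -2.6549; 0.5177 2.5487]
A−BK = [0.1504 0.6637; -0.4159 -1.8938]
AᵀP(A−BK) = [2.0664 9.5575; 9.5575 44.2832]
P' = Q + AᵀP(A−BK) = [2.5664 9.0575; 9.0575 45.2832]
tr(P') = 47.8496

47.8496


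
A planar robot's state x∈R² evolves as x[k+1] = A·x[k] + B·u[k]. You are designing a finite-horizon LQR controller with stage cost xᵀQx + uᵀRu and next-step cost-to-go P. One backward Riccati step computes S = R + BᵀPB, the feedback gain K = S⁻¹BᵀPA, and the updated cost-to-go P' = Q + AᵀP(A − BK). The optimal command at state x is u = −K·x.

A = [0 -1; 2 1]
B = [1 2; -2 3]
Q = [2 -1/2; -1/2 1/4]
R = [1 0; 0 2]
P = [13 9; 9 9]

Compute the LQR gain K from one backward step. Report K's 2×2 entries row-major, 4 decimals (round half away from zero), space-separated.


BᵀP = [-5.0000 -9.0000; 53.0000 45.0000]
S = R + BᵀPB = [1 0; 0 2] + [13.0000 -37.0000; -37.0000 241.0000] = [14.0000 -37.0000; -37.0000 243.0000]
BᵀPA = [-18.0000 -4.0000; 90.0000 -8.0000]
K = S⁻¹·BᵀPA = [-0.5135 -0.6237; 0.2922 -0.1279]
A−BK = [-0.0708 -0.1205; 0.0964 0.1363]
AᵀP(A−BK) = [0.4604 0.2833; 0.2833 0.4820]
P' = Q + AᵀP(A−BK) = [2.4604 -0.2167; -0.2167 0.7320]
tr(P') = 3.1924

-0.5135 -0.6237 0.2922 -0.1279


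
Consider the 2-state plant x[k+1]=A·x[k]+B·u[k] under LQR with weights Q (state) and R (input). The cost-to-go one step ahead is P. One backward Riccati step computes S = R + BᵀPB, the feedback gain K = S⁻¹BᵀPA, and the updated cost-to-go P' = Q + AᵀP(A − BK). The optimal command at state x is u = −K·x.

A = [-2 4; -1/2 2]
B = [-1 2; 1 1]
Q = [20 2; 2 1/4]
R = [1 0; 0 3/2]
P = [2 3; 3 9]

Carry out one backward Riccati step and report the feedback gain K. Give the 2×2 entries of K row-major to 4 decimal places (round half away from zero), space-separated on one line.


0.1639 0.2017 -0.7479 1.8487

BᵀP = [1.0000 6.0000; 7.0000 15.0000]
S = R + BᵀPB = [1 0; 0 3/2] + [5.0000 8.0000; 8.0000 29.0000] = [6.0000 8.0000; 8.0000 30.5000]
BᵀPA = [-5.0000 16.0000; -21.5000 58.0000]
K = S⁻¹·BᵀPA = [0.1639 0.2017; -0.7479 1.8487]
A−BK = [-0.3403 0.5042; 0.0840 -0.0504]
AᵀP(A−BK) = [0.9895 -2.2437; -2.2437 5.5462]
P' = Q + AᵀP(A−BK) = [20.9895 -0.2437; -0.2437 5.7962]
tr(P') = 26.7857


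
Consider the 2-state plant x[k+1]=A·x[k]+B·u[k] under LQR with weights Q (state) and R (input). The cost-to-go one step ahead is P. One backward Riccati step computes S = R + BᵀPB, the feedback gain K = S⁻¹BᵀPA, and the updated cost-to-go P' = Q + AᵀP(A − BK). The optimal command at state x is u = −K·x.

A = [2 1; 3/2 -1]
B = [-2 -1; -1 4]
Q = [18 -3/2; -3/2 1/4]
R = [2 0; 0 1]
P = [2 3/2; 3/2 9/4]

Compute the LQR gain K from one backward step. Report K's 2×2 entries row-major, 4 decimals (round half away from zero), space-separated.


BᵀP = [-5.5000 -5.2500; 4.0000 7.5000]
S = R + BᵀPB = [2 0; 0 1] + [16.2500 -15.5000; -15.5000 26.0000] = [18.2500 -15.5000; -15.5000 27.0000]
BᵀPA = [-18.8750 -0.2500; 19.2500 -3.5000]
K = S⁻¹·BᵀPA = [-0.8366 -0.2416; 0.2327 -0.2683]
A−BK = [0.5594 0.2485; -0.2673 -0.1683]
AᵀP(A−BK) = [1.7921 0.4802; 0.4802 0.2505]
P' = Q + AᵀP(A−BK) = [19.7921 -1.0198; -1.0198 0.5005]
tr(P') = 20.2926

-0.8366 -0.2416 0.2327 -0.2683


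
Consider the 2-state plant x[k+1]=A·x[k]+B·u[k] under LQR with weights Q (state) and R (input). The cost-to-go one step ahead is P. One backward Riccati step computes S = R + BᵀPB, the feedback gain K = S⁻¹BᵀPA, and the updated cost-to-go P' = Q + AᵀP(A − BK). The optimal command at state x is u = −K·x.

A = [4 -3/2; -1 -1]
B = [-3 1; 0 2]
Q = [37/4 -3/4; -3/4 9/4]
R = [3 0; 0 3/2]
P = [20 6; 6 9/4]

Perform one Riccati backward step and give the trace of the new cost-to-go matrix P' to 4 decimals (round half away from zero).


BᵀP = [-60.0000 -18.0000; 32.0000 10.5000]
S = R + BᵀPB = [3 0; 0 3/2] + [180.0000 -96.0000; -96.0000 53.0000] = [183.0000 -96.0000; -96.0000 54.5000]
BᵀPA = [-222.0000 108.0000; 117.5000 -58.5000]
K = S⁻¹·BᵀPA = [-1.0812 0.3564; 0.2515 -0.4455]
A−BK = [0.5050 0.0149; -1.5030 -0.1089]
AᵀP(A−BK) = [4.6767 -1.2698; -1.2698 0.6906]
P' = Q + AᵀP(A−BK) = [13.9267 -2.0198; -2.0198 2.9406]
tr(P') = 16.8673

16.8673


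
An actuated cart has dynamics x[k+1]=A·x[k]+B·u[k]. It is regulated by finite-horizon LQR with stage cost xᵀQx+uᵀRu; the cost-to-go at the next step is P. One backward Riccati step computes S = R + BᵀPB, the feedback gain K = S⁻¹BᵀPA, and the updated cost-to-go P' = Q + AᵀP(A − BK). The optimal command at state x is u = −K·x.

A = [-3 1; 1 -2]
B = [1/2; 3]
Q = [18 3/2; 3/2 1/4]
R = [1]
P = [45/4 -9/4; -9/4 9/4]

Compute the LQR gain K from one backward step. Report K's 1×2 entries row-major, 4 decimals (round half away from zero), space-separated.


0.5199 -0.7148

BᵀP = [-1.1250 5.6250]
S = R + BᵀPB = [1] + [16.3125] = [17.3125]
BᵀPA = [9.0000 -12.3750]
K = S⁻¹·BᵀPA = [0.5199 -0.7148]
A−BK = [-3.2599 1.3574; -0.5596 0.1444]
AᵀP(A−BK) = [112.3213 -47.5668; -47.5668 20.4043]
P' = Q + AᵀP(A−BK) = [130.3213 -46.0668; -46.0668 20.6543]
tr(P') = 150.9756


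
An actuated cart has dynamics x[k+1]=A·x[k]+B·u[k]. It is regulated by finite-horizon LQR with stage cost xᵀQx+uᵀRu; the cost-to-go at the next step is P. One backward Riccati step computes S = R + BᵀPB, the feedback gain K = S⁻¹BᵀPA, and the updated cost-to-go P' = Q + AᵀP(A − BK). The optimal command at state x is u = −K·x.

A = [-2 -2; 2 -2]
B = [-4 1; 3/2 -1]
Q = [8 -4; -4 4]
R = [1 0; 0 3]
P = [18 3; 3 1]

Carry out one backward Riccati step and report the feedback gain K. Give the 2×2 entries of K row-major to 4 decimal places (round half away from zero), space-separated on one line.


BᵀP = [-67.5000 -10.5000; 15.0000 2.0000]
S = R + BᵀPB = [1 0; 0 3] + [254.2500 -57.0000; -57.0000 13.0000] = [255.2500 -57.0000; -57.0000 16.0000]
BᵀPA = [114.0000 156.0000; -26.0000 -34.0000]
K = S⁻¹·BᵀPA = [0.4096 0.6683; -0.1659 0.2557]
A−BK = [-0.1958 0.4174; 1.2198 -2.7467]
AᵀP(A−BK) = [0.9952 -1.5341; -1.5341 4.4443]
P' = Q + AᵀP(A−BK) = [8.9952 -5.5341; -5.5341 8.4443]
tr(P') = 17.4395

0.4096 0.6683 -0.1659 0.2557


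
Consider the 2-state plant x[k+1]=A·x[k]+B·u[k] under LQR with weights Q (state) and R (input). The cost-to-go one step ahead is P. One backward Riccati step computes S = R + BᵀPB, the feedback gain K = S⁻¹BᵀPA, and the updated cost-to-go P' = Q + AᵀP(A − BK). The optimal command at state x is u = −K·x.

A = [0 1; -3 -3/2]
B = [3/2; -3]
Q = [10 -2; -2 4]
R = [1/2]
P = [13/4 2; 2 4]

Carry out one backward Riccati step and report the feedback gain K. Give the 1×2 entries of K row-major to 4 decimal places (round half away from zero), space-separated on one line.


1.0460 0.4794

BᵀP = [-1.1250 -9.0000]
S = R + BᵀPB = [1/2] + [25.3125] = [25.8125]
BᵀPA = [27.0000 12.3750]
K = S⁻¹·BᵀPA = [1.0460 0.4794]
A−BK = [-1.5690 0.2809; 0.1380 -0.0617]
AᵀP(A−BK) = [7.7579 -0.9443; -0.9443 0.3172]
P' = Q + AᵀP(A−BK) = [17.7579 -2.9443; -2.9443 4.3172]
tr(P') = 22.0751


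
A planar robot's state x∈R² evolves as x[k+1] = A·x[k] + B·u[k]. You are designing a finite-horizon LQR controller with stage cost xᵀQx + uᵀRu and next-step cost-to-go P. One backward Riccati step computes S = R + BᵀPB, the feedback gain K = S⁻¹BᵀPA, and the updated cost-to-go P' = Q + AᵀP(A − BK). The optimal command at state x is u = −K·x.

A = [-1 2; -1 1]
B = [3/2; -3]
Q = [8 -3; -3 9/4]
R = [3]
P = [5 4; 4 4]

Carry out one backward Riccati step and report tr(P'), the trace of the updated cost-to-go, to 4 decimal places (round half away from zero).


43.7237

BᵀP = [-4.5000 -6.0000]
S = R + BᵀPB = [3] + [11.2500] = [14.2500]
BᵀPA = [10.5000 -15.0000]
K = S⁻¹·BᵀPA = [0.7368 -1.0526]
A−BK = [-2.1053 3.5789; 1.2105 -2.1579]
AᵀP(A−BK) = [9.2632 -14.9474; -14.9474 24.2105]
P' = Q + AᵀP(A−BK) = [17.2632 -17.9474; -17.9474 26.4605]
tr(P') = 43.7237


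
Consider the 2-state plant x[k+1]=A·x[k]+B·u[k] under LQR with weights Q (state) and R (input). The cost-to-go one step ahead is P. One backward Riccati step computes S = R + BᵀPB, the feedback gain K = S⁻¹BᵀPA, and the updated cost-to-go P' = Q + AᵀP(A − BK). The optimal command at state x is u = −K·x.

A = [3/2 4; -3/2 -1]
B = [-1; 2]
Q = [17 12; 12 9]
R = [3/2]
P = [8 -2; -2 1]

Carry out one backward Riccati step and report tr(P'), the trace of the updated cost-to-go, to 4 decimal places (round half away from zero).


BᵀP = [-12.0000 4.0000]
S = R + BᵀPB = [3/2] + [20.0000] = [21.5000]
BᵀPA = [-24.0000 -52.0000]
K = S⁻¹·BᵀPA = [-1.1163 -2.4186]
A−BK = [0.3837 1.5814; 0.7326 3.8372]
AᵀP(A−BK) = [2.4593 6.4535; 6.4535 19.2326]
P' = Q + AᵀP(A−BK) = [19.4593 18.4535; 18.4535 28.2326]
tr(P') = 47.6919

47.6919


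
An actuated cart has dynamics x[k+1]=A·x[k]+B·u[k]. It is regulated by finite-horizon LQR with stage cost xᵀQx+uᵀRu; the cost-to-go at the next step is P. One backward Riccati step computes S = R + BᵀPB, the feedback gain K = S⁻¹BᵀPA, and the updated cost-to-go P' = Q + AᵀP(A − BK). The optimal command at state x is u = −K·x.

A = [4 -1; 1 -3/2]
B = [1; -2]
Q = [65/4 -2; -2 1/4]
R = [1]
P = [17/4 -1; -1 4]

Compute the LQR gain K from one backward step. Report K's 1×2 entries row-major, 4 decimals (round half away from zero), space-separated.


BᵀP = [6.2500 -9.0000]
S = R + BᵀPB = [1] + [24.2500] = [25.2500]
BᵀPA = [16.0000 7.2500]
K = S⁻¹·BᵀPA = [0.6337 0.2871]
A−BK = [3.3663 -1.2871; 2.2673 -0.9257]
AᵀP(A−BK) = [53.8614 -20.5941; -20.5941 8.1683]
P' = Q + AᵀP(A−BK) = [70.1114 -22.5941; -22.5941 8.4183]
tr(P') = 78.5297

0.6337 0.2871


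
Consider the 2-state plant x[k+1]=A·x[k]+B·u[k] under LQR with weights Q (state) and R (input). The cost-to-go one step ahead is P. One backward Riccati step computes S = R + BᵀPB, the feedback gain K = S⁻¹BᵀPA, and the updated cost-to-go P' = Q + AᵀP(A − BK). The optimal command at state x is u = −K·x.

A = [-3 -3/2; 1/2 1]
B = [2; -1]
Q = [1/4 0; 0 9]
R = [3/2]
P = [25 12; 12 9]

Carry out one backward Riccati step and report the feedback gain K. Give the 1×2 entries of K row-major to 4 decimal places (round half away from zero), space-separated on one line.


-1.7040 -0.6720

BᵀP = [38.0000 15.0000]
S = R + BᵀPB = [3/2] + [61.0000] = [62.5000]
BᵀPA = [-106.5000 -42.0000]
K = S⁻¹·BᵀPA = [-1.7040 -0.6720]
A−BK = [0.4080 -0.1560; -1.2040 0.3280]
AᵀP(A−BK) = [9.7740 0.4320; 0.4320 1.0260]
P' = Q + AᵀP(A−BK) = [10.0240 0.4320; 0.4320 10.0260]
tr(P') = 20.0500


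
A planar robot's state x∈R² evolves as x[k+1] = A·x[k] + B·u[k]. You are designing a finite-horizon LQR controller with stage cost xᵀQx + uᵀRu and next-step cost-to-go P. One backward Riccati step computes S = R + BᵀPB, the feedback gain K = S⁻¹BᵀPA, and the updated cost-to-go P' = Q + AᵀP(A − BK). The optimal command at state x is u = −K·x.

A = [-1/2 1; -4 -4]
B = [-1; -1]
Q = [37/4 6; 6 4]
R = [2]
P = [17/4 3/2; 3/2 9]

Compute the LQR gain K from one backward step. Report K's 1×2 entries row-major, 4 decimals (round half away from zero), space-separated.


BᵀP = [-5.7500 -10.5000]
S = R + BᵀPB = [2] + [16.2500] = [18.2500]
BᵀPA = [44.8750 36.2500]
K = S⁻¹·BᵀPA = [2.4589 1.9863]
A−BK = [1.9589 2.9863; -1.5411 -2.0137]
AᵀP(A−BK) = [40.7192 49.7397; 49.7397 64.2466]
P' = Q + AᵀP(A−BK) = [49.9692 55.7397; 55.7397 68.2466]
tr(P') = 118.2158

2.4589 1.9863


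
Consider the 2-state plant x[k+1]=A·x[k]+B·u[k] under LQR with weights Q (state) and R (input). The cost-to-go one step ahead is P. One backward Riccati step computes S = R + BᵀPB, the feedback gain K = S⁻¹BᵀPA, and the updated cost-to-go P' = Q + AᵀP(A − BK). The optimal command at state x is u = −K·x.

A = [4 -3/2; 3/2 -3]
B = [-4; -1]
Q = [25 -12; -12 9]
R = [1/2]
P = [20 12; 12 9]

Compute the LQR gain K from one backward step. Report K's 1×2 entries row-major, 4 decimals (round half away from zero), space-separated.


-1.0658 0.7262

BᵀP = [-92.0000 -57.0000]
S = R + BᵀPB = [1/2] + [425.0000] = [425.5000]
BᵀPA = [-453.5000 309.0000]
K = S⁻¹·BᵀPA = [-1.0658 0.7262]
A−BK = [-0.2632 1.4048; 0.4342 -2.2738]
AᵀP(A−BK) = [0.9075 -2.1663; -2.1663 9.6028]
P' = Q + AᵀP(A−BK) = [25.9075 -14.1663; -14.1663 18.6028]
tr(P') = 44.5103


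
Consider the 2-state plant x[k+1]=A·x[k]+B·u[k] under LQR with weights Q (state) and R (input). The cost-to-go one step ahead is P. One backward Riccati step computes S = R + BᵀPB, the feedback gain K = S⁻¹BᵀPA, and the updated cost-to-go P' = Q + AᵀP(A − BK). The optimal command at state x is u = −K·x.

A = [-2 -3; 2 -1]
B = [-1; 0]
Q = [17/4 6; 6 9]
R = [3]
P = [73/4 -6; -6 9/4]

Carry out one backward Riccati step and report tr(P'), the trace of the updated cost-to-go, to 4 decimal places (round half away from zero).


BᵀP = [-18.2500 6.0000]
S = R + BᵀPB = [3] + [18.2500] = [21.2500]
BᵀPA = [48.5000 48.7500]
K = S⁻¹·BᵀPA = [2.2824 2.2941]
A−BK = [0.2824 -0.7059; 2.0000 -1.0000]
AᵀP(A−BK) = [19.3059 17.7353; 17.7353 18.6618]
P' = Q + AᵀP(A−BK) = [23.5559 23.7353; 23.7353 27.6618]
tr(P') = 51.2176

51.2176


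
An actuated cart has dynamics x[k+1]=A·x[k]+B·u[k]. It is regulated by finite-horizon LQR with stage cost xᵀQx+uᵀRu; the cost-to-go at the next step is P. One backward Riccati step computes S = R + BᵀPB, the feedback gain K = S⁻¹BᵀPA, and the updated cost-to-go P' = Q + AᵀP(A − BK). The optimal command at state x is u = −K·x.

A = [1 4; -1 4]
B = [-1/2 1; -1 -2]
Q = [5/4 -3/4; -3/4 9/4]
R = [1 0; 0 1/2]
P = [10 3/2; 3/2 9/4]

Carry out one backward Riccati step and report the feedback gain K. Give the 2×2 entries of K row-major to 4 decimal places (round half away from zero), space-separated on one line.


BᵀP = [-6.5000 -3.0000; 7.0000 -3.0000]
S = R + BᵀPB = [1 0; 0 1/2] + [6.2500 -0.5000; -0.5000 13.0000] = [7.2500 -0.5000; -0.5000 13.5000]
BᵀPA = [-3.5000 -38.0000; 10.0000 16.0000]
K = S⁻¹·BᵀPA = [-0.4328 -5.1729; 0.7247 0.9936]
A−BK = [0.0589 0.4200; 0.0166 0.8143]
AᵀP(A−BK) = [0.4882 2.9590; 2.9590 31.5339]
P' = Q + AᵀP(A−BK) = [1.7382 2.2090; 2.2090 33.7839]
tr(P') = 35.5221

-0.4328 -5.1729 0.7247 0.9936


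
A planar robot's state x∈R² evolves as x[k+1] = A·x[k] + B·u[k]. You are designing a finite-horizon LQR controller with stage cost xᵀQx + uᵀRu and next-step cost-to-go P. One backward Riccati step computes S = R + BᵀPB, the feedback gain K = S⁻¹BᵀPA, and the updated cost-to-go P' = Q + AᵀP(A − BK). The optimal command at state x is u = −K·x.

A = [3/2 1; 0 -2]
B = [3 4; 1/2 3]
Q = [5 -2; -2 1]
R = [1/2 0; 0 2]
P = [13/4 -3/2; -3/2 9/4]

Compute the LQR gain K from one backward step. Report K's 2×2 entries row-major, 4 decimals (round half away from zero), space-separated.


0.5867 1.3257 -0.0636 -0.7138

BᵀP = [9.0000 -3.3750; 8.5000 0.7500]
S = R + BᵀPB = [1/2 0; 0 2] + [25.3125 25.8750; 25.8750 36.2500] = [25.8125 25.8750; 25.8750 38.2500]
BᵀPA = [13.5000 15.7500; 12.7500 7.0000]
K = S⁻¹·BᵀPA = [0.5867 1.3257; -0.0636 -0.7138]
A−BK = [-0.0059 -0.1219; -0.1027 -0.5215]
AᵀP(A−BK) = [0.2022 0.5791; 0.5791 2.3672]
P' = Q + AᵀP(A−BK) = [5.2022 -1.4209; -1.4209 3.3672]
tr(P') = 8.5694


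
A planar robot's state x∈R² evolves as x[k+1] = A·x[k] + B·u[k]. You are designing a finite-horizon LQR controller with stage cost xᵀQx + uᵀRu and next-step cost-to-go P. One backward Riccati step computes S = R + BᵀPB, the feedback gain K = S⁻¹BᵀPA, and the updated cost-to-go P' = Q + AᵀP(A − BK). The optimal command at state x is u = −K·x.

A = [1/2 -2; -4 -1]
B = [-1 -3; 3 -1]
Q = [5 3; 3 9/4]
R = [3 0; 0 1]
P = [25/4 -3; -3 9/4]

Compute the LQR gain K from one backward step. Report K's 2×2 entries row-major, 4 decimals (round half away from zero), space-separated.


BᵀP = [-15.2500 9.7500; -15.7500 6.7500]
S = R + BᵀPB = [3 0; 0 1] + [44.5000 36.0000; 36.0000 40.5000] = [47.5000 36.0000; 36.0000 41.5000]
BᵀPA = [-46.6250 20.7500; -34.8750 24.7500]
K = S⁻¹·BᵀPA = [-1.0062 -0.0442; 0.0325 0.6348]
A−BK = [-0.4087 -0.1399; -0.9489 -0.2325]
AᵀP(A−BK) = [3.7814 0.3246; 0.3246 0.4576]
P' = Q + AᵀP(A−BK) = [8.7814 3.3246; 3.3246 2.7076]
tr(P') = 11.4890

-1.0062 -0.0442 0.0325 0.6348


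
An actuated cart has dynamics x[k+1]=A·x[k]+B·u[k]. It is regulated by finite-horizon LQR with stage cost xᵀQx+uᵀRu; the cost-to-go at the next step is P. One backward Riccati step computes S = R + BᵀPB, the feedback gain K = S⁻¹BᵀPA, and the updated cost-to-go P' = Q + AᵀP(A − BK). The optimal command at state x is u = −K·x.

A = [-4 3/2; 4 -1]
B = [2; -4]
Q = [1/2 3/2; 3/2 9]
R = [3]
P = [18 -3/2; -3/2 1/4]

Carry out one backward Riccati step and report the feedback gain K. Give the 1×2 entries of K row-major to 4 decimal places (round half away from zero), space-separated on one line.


BᵀP = [42.0000 -4.0000]
S = R + BᵀPB = [3] + [100.0000] = [103.0000]
BᵀPA = [-184.0000 67.0000]
K = S⁻¹·BᵀPA = [-1.7864 0.6505]
A−BK = [-0.4272 0.1990; -3.1456 1.6019]
AᵀP(A−BK) = [11.3010 -4.3107; -4.3107 1.6675]
P' = Q + AᵀP(A−BK) = [11.8010 -2.8107; -2.8107 10.6675]
tr(P') = 22.4684

-1.7864 0.6505


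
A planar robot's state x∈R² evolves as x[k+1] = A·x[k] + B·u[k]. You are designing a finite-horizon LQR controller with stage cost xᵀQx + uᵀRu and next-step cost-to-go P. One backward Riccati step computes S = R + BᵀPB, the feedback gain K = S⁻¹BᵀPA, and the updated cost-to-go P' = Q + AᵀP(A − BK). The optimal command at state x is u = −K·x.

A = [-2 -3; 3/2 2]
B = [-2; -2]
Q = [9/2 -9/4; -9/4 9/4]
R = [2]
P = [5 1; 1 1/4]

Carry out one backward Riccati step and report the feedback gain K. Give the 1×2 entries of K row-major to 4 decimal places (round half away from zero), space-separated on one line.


0.6532 1.0000

BᵀP = [-12.0000 -2.5000]
S = R + BᵀPB = [2] + [29.0000] = [31.0000]
BᵀPA = [20.2500 31.0000]
K = S⁻¹·BᵀPA = [0.6532 1.0000]
A−BK = [-0.6935 -1.0000; 2.8065 4.0000]
AᵀP(A−BK) = [1.3347 2.0000; 2.0000 3.0000]
P' = Q + AᵀP(A−BK) = [5.8347 -0.2500; -0.2500 5.2500]
tr(P') = 11.0847


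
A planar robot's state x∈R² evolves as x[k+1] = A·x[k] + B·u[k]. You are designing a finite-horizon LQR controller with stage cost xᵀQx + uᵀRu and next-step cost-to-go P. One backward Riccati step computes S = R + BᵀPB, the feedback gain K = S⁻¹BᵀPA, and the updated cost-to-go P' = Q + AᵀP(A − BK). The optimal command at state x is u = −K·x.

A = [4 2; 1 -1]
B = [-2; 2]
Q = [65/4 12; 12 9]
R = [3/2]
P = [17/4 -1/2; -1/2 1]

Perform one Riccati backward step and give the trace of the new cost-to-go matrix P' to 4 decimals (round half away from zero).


45.7594

BᵀP = [-9.5000 3.0000]
S = R + BᵀPB = [3/2] + [25.0000] = [26.5000]
BᵀPA = [-35.0000 -22.0000]
K = S⁻¹·BᵀPA = [-1.3208 -0.8302]
A−BK = [1.3585 0.3396; 3.6415 0.6604]
AᵀP(A−BK) = [18.7736 4.9434; 4.9434 1.7358]
P' = Q + AᵀP(A−BK) = [35.0236 16.9434; 16.9434 10.7358]
tr(P') = 45.7594


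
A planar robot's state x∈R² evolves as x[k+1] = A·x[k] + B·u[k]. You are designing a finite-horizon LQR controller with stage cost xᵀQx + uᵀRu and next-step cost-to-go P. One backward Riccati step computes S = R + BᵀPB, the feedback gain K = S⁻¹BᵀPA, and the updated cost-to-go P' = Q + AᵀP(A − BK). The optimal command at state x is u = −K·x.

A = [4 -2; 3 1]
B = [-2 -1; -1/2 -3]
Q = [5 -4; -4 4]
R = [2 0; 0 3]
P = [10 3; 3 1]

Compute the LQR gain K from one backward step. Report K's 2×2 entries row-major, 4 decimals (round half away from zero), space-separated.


BᵀP = [-21.5000 -6.5000; -19.0000 -6.0000]
S = R + BᵀPB = [2 0; 0 3] + [46.2500 41.0000; 41.0000 37.0000] = [48.2500 41.0000; 41.0000 40.0000]
BᵀPA = [-105.5000 36.5000; -94.0000 32.0000]
K = S⁻¹·BᵀPA = [-1.4699 0.5944; -0.8434 0.1908]
A−BK = [0.2169 -0.6205; -0.2651 1.8695]
AᵀP(A−BK) = [6.6506 -2.3614; -2.3614 1.2008]
P' = Q + AᵀP(A−BK) = [11.6506 -6.3614; -6.3614 5.2008]
tr(P') = 16.8514

-1.4699 0.5944 -0.8434 0.1908
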